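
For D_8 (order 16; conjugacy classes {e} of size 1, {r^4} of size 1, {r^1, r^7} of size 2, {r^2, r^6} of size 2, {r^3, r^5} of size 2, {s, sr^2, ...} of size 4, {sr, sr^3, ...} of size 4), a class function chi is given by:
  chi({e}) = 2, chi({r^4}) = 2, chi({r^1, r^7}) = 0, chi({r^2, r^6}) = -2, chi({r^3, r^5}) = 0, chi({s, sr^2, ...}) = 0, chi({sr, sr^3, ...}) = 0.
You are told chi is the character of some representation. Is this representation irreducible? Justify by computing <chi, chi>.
Irreducible: <chi, chi> = 1.

Details: <chi, chi> = (1/|G|) sum_C |C| * |chi(C)|^2 = (1/16)[1*|2|^2 + 1*|2|^2 + 2*|0|^2 + 2*|-2|^2 + 2*|0|^2 + 4*|0|^2 + 4*|0|^2]
  = (1/16)[(4) + (4) + (0) + (8) + (0) + (0) + (0)] = 16/16 = 1.
A character is irreducible iff <chi, chi> = 1, so this representation is irreducible.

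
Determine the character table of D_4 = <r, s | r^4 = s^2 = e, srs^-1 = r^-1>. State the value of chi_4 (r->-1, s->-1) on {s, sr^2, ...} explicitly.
Conjugacy classes: {e} of size 1, {r^2} of size 1, {r^1, r^3} of size 2, {s, sr^2, ...} of size 2, {sr, sr^3, ...} of size 2.
Character table:
  irrep \ class              {e} (size 1)  {r^2} (size 1)  {r^1, r^3} (size 2)  {s, sr^2, ...} (size 2)  {sr, sr^3, ...} (size 2)
  chi_1 (triv)               1             1               1                    1                        1                       
  chi_2 (sign: r->1, s->-1)  1             1               1                    -1                       -1                      
  chi_3 (r->-1, s->1)        1             1               -1                   1                        -1                      
  chi_4 (r->-1, s->-1)       1             1               -1                   -1                       1                       
  chi_5 (2d, j=1)            2             -2              0                    0                        0                       

Spot check: chi_4 (r->-1, s->-1) on {s, sr^2, ...} = -1.

D_4 has order 2*4 = 8 with 5 conjugacy classes, hence 5 irreducibles. Sum of squared dims 1 + 1 + 1 + 1 + 4 = 8 = |G|. Linear characters come from the abelianisation; the 2-dimensional irreps have character r^k -> 2*cos(2*pi*j*k/4), reflections -> 0.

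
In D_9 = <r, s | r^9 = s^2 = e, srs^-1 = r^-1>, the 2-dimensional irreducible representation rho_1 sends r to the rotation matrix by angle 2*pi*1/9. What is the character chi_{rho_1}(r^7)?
chi_{rho_1}(r^7) = 2*cos(2*pi*1*7/9) = 2*cos(4*pi/9)

Solution. rho_1(r^7) is rotation by angle 2*pi*1*7/9, whose trace is 2*cos(2*pi*1*7/9) = 2*cos(4*pi/9).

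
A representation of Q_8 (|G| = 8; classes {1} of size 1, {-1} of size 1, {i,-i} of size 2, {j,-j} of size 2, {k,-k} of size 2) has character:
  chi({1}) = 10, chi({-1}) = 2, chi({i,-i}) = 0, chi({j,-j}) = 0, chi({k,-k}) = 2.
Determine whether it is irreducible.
Not irreducible (reducible): <chi, chi> = 14 > 1.

Justification: <chi, chi> = (1/|G|) sum_C |C| * |chi(C)|^2 = (1/8)[1*|10|^2 + 1*|2|^2 + 2*|0|^2 + 2*|0|^2 + 2*|2|^2]
  = (1/8)[(100) + (4) + (0) + (0) + (8)] = 112/8 = 14.
A character is irreducible iff <chi, chi> = 1, so this representation is reducible.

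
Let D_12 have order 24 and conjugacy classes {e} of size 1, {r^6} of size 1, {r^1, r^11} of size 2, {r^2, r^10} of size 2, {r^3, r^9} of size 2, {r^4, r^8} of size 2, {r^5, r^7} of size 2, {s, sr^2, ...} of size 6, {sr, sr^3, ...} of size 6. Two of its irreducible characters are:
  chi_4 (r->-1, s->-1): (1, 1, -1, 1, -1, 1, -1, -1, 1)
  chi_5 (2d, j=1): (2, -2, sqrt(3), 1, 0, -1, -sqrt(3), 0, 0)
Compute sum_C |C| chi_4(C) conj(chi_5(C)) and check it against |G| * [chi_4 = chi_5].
Sum = 0; so <chi_4, chi_5> = 0 (distinct irreducibles are orthogonal).

Working: Compute term by term over conjugacy classes (|C| * chi_4(C) * conj(chi_5(C))):
  1*(1)*conj(2) + 1*(1)*conj(-2) + 2*(-1)*conj(sqrt(3)) + 2*(1)*conj(1) + 2*(-1)*conj(0) + 2*(1)*conj(-1) + 2*(-1)*conj(-sqrt(3)) + 6*(-1)*conj(0) + 6*(1)*conj(0)
  = (2) + (-2) + (-2*sqrt(3)) + (2) + (0) + (-2) + (2*sqrt(3)) + (0) + (0)
  = 0.
Dividing by |G| = 24 gives 0/24 = 0, matching the row-orthogonality relation <chi_4, chi_5> = [chi_4 = chi_5].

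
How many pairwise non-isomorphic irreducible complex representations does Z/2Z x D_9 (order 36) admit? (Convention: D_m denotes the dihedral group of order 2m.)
12

Reasoning: The number of irreducible complex representations of a finite group equals its number of conjugacy classes. For a direct product, #classes(G x H) = #classes(G) * #classes(H). Z/2Z has 2 classes (abelian), D_9 has 6 classes, so 2 * 6 = 12, so Z/2Z x D_9 (order 36) has exactly 12 irreducible complex representations.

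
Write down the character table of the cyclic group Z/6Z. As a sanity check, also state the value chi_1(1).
Character table of Z/6Z (irreps indexed chi_0,...,chi_5 with chi_k(m) = zeta_6^(k*m), zeta_6 = exp(2*pi*i/6)):
  irrep \ class  {0} (size 1)  {1} (size 1)    {2} (size 1)    {3} (size 1)  {4} (size 1)    {5} (size 1)  
  chi_0          1             1               1               1             1               1             
  chi_1          1             exp(I*pi/3)     exp(2*I*pi/3)   -1            exp(-2*I*pi/3)  exp(-I*pi/3)  
  chi_2          1             exp(2*I*pi/3)   exp(-2*I*pi/3)  1             exp(2*I*pi/3)   exp(-2*I*pi/3)
  chi_3          1             -1              1               -1            1               -1            
  chi_4          1             exp(-2*I*pi/3)  exp(2*I*pi/3)   1             exp(-2*I*pi/3)  exp(2*I*pi/3) 
  chi_5          1             exp(-I*pi/3)    exp(-2*I*pi/3)  -1            exp(2*I*pi/3)   exp(I*pi/3)   

Spot check: chi_1(1) = zeta_6^(1*1) = zeta_6^1 = exp(I*pi/3).

Explanation: Z/6Z is abelian, so all 6 irreducible complex representations are 1-dimensional. They are given by chi_k(m) = zeta_6^(k*m) for k = 0,...,5. Row orthogonality: sum_m chi_k(m) conj(chi_l(m)) = 6 * [k = l].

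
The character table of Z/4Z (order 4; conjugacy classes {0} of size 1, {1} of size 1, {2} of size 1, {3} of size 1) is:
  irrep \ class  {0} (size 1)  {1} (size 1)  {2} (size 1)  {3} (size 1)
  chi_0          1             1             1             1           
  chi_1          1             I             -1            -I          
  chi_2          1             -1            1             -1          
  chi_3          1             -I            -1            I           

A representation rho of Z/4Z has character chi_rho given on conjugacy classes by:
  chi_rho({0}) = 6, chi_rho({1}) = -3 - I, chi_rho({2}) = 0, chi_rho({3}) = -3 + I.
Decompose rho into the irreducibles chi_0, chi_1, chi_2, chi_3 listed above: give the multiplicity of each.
Multiplicities: chi_0: 0, chi_1: 1, chi_2: 3, chi_3: 2.

Details: Use <chi_rho, chi> = (1/|G|) sum_C |C| * chi_rho(C) * conj(chi(C)) with |G| = 4 for each irreducible chi in the table:
  <chi_rho, chi_0> = (1/4)[1*(6)*conj(1) + 1*(-3 - I)*conj(1) + 1*(0)*conj(1) + 1*(-3 + I)*conj(1)]
      = (1/4)[(6) + (-3 - I) + (0) + (-3 + I)] = 0/4 = 0
  <chi_rho, chi_1> = (1/4)[1*(6)*conj(1) + 1*(-3 - I)*conj(I) + 1*(0)*conj(-1) + 1*(-3 + I)*conj(-I)]
      = (1/4)[(6) + (-1 + 3*I) + (0) + (-1 - 3*I)] = 4/4 = 1
  <chi_rho, chi_2> = (1/4)[1*(6)*conj(1) + 1*(-3 - I)*conj(-1) + 1*(0)*conj(1) + 1*(-3 + I)*conj(-1)]
      = (1/4)[(6) + (3 + I) + (0) + (3 - I)] = 12/4 = 3
  <chi_rho, chi_3> = (1/4)[1*(6)*conj(1) + 1*(-3 - I)*conj(-I) + 1*(0)*conj(-1) + 1*(-3 + I)*conj(I)]
      = (1/4)[(6) + (1 - 3*I) + (0) + (1 + 3*I)] = 8/4 = 2
(Exp terms are combined using exp(i*s)*conj(exp(i*t)) = exp(i*(s-t)), and sums of them are collapsed using the identity that for every m > 1 the m distinct m-th roots of unity sum to 0, e.g. 1 + exp(2*I*pi/3) + exp(-2*I*pi/3) = 0.)
Dimension check: dim(rho) = sum (mult * dim) = 0*1 + 1*1 + 3*1 + 2*1 = 6 = chi_rho(e) = 6.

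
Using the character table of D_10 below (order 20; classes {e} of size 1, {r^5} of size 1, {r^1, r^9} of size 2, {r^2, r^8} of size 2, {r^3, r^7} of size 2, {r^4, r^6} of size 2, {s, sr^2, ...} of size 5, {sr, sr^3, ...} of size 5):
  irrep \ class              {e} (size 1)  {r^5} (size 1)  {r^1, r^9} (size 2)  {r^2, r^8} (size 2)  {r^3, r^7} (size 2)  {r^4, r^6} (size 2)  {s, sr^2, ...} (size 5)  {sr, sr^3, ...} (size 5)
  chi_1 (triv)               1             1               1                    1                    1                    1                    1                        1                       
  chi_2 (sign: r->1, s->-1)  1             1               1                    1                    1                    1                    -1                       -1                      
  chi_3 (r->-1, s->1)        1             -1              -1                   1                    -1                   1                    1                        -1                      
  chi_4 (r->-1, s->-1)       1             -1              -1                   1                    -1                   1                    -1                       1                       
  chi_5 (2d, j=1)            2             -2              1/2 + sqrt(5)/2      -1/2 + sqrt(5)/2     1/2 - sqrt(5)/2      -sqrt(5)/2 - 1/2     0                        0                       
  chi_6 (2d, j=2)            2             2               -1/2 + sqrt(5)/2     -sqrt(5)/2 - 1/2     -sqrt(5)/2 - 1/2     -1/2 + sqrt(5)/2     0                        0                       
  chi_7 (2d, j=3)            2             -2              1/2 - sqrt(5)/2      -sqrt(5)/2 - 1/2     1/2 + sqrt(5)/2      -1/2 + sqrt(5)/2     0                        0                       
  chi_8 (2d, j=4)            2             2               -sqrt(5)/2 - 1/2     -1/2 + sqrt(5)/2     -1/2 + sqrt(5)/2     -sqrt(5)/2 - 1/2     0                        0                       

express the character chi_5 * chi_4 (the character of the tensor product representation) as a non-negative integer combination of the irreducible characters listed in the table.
chi_5 tensor chi_4 = chi_8 (all other irreducibles have multiplicity 0).

Solution. The character of a tensor product is the pointwise product (chi_5 * chi_4)(C) = chi_5(C) * chi_4(C):
  {e}: (2)*(1), {r^5}: (-2)*(-1), {r^1, r^9}: (1/2 + sqrt(5)/2)*(-1), {r^2, r^8}: (-1/2 + sqrt(5)/2)*(1), {r^3, r^7}: (1/2 - sqrt(5)/2)*(-1), {r^4, r^6}: (-sqrt(5)/2 - 1/2)*(1), {s, sr^2, ...}: (0)*(-1), {sr, sr^3, ...}: (0)*(1)
so (chi_5 * chi_4) takes values
  {e} -> 2, {r^5} -> 2, {r^1, r^9} -> -sqrt(5)/2 - 1/2, {r^2, r^8} -> -1/2 + sqrt(5)/2, {r^3, r^7} -> -1/2 + sqrt(5)/2, {r^4, r^6} -> -sqrt(5)/2 - 1/2, {s, sr^2, ...} -> 0, {sr, sr^3, ...} -> 0.
Now take the inner product of this character with each irreducible chi from the table, <chi_5*chi_4, chi> = (1/20) sum_C |C| (chi_5*chi_4)(C) conj(chi(C)):
  <chi_5*chi_4, chi_1> = (1/20)[1*(2)*conj(1) + 1*(2)*conj(1) + 2*(-sqrt(5)/2 - 1/2)*conj(1) + 2*(-1/2 + sqrt(5)/2)*conj(1) + 2*(-1/2 + sqrt(5)/2)*conj(1) + 2*(-sqrt(5)/2 - 1/2)*conj(1) + 5*(0)*conj(1) + 5*(0)*conj(1)]
      = (1/20)[(2) + (2) + (-sqrt(5) - 1) + (-1 + sqrt(5)) + (-1 + sqrt(5)) + (-sqrt(5) - 1) + (0) + (0)] = 0/20 = 0
  <chi_5*chi_4, chi_2> = (1/20)[1*(2)*conj(1) + 1*(2)*conj(1) + 2*(-sqrt(5)/2 - 1/2)*conj(1) + 2*(-1/2 + sqrt(5)/2)*conj(1) + 2*(-1/2 + sqrt(5)/2)*conj(1) + 2*(-sqrt(5)/2 - 1/2)*conj(1) + 5*(0)*conj(-1) + 5*(0)*conj(-1)]
      = (1/20)[(2) + (2) + (-sqrt(5) - 1) + (-1 + sqrt(5)) + (-1 + sqrt(5)) + (-sqrt(5) - 1) + (0) + (0)] = 0/20 = 0
  <chi_5*chi_4, chi_3> = (1/20)[1*(2)*conj(1) + 1*(2)*conj(-1) + 2*(-sqrt(5)/2 - 1/2)*conj(-1) + 2*(-1/2 + sqrt(5)/2)*conj(1) + 2*(-1/2 + sqrt(5)/2)*conj(-1) + 2*(-sqrt(5)/2 - 1/2)*conj(1) + 5*(0)*conj(1) + 5*(0)*conj(-1)]
      = (1/20)[(2) + (-2) + (1 + sqrt(5)) + (-1 + sqrt(5)) + (1 - sqrt(5)) + (-sqrt(5) - 1) + (0) + (0)] = 0/20 = 0
  <chi_5*chi_4, chi_4> = (1/20)[1*(2)*conj(1) + 1*(2)*conj(-1) + 2*(-sqrt(5)/2 - 1/2)*conj(-1) + 2*(-1/2 + sqrt(5)/2)*conj(1) + 2*(-1/2 + sqrt(5)/2)*conj(-1) + 2*(-sqrt(5)/2 - 1/2)*conj(1) + 5*(0)*conj(-1) + 5*(0)*conj(1)]
      = (1/20)[(2) + (-2) + (1 + sqrt(5)) + (-1 + sqrt(5)) + (1 - sqrt(5)) + (-sqrt(5) - 1) + (0) + (0)] = 0/20 = 0
  <chi_5*chi_4, chi_5> = (1/20)[1*(2)*conj(2) + 1*(2)*conj(-2) + 2*(-sqrt(5)/2 - 1/2)*conj(1/2 + sqrt(5)/2) + 2*(-1/2 + sqrt(5)/2)*conj(-1/2 + sqrt(5)/2) + 2*(-1/2 + sqrt(5)/2)*conj(1/2 - sqrt(5)/2) + 2*(-sqrt(5)/2 - 1/2)*conj(-sqrt(5)/2 - 1/2) + 5*(0)*conj(0) + 5*(0)*conj(0)]
      = (1/20)[(4) + (-4) + (-3 - sqrt(5)) + (3 - sqrt(5)) + (-3 + sqrt(5)) + (sqrt(5) + 3) + (0) + (0)] = 0/20 = 0
  <chi_5*chi_4, chi_6> = (1/20)[1*(2)*conj(2) + 1*(2)*conj(2) + 2*(-sqrt(5)/2 - 1/2)*conj(-1/2 + sqrt(5)/2) + 2*(-1/2 + sqrt(5)/2)*conj(-sqrt(5)/2 - 1/2) + 2*(-1/2 + sqrt(5)/2)*conj(-sqrt(5)/2 - 1/2) + 2*(-sqrt(5)/2 - 1/2)*conj(-1/2 + sqrt(5)/2) + 5*(0)*conj(0) + 5*(0)*conj(0)]
      = (1/20)[(4) + (4) + (-2) + (-2) + (-2) + (-2) + (0) + (0)] = 0/20 = 0
  <chi_5*chi_4, chi_7> = (1/20)[1*(2)*conj(2) + 1*(2)*conj(-2) + 2*(-sqrt(5)/2 - 1/2)*conj(1/2 - sqrt(5)/2) + 2*(-1/2 + sqrt(5)/2)*conj(-sqrt(5)/2 - 1/2) + 2*(-1/2 + sqrt(5)/2)*conj(1/2 + sqrt(5)/2) + 2*(-sqrt(5)/2 - 1/2)*conj(-1/2 + sqrt(5)/2) + 5*(0)*conj(0) + 5*(0)*conj(0)]
      = (1/20)[(4) + (-4) + (2) + (-2) + (2) + (-2) + (0) + (0)] = 0/20 = 0
  <chi_5*chi_4, chi_8> = (1/20)[1*(2)*conj(2) + 1*(2)*conj(2) + 2*(-sqrt(5)/2 - 1/2)*conj(-sqrt(5)/2 - 1/2) + 2*(-1/2 + sqrt(5)/2)*conj(-1/2 + sqrt(5)/2) + 2*(-1/2 + sqrt(5)/2)*conj(-1/2 + sqrt(5)/2) + 2*(-sqrt(5)/2 - 1/2)*conj(-sqrt(5)/2 - 1/2) + 5*(0)*conj(0) + 5*(0)*conj(0)]
      = (1/20)[(4) + (4) + (sqrt(5) + 3) + (3 - sqrt(5)) + (3 - sqrt(5)) + (sqrt(5) + 3) + (0) + (0)] = 20/20 = 1
Hence the multiplicities are chi_8: 1. Dimension check: dim(chi_5)*dim(chi_4) = 2*1 = 2 and sum (mult * dim) = 1*2 = 2.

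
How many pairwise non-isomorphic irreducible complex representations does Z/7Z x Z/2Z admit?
14

Solution. The number of irreducible complex representations of a finite group equals its number of conjugacy classes. Z/7Z x Z/2Z is abelian of order 14, so every element is its own conjugacy class: 14 classes, so Z/7Z x Z/2Z (order 14) has exactly 14 irreducible complex representations.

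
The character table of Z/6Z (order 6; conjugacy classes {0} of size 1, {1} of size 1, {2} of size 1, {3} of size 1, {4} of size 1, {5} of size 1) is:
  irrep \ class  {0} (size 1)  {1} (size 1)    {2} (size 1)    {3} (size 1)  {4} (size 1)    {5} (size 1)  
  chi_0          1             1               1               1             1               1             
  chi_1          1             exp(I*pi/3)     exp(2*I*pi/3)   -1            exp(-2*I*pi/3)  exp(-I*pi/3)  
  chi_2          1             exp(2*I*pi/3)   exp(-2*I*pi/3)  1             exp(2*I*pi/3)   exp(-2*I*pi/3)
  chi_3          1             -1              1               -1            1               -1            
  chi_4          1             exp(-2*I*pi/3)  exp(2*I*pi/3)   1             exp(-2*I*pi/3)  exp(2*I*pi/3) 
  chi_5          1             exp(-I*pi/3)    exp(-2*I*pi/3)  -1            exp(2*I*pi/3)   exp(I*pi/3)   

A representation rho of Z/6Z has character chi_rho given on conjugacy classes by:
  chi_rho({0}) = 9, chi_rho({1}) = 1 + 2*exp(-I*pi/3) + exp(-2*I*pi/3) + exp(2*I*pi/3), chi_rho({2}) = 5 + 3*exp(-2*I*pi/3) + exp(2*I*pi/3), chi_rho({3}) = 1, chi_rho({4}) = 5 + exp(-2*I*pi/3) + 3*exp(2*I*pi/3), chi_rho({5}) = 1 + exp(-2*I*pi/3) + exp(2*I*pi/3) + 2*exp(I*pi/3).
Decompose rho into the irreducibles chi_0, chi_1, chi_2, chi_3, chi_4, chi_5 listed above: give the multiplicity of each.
Multiplicities: chi_0: 3, chi_1: 0, chi_2: 1, chi_3: 2, chi_4: 1, chi_5: 2.

Details: Use <chi_rho, chi> = (1/|G|) sum_C |C| * chi_rho(C) * conj(chi(C)) with |G| = 6 for each irreducible chi in the table:
  <chi_rho, chi_0> = (1/6)[1*(9)*conj(1) + 1*(1 + 2*exp(-I*pi/3) + exp(-2*I*pi/3) + exp(2*I*pi/3))*conj(1) + 1*(5 + 3*exp(-2*I*pi/3) + exp(2*I*pi/3))*conj(1) + 1*(1)*conj(1) + 1*(5 + exp(-2*I*pi/3) + 3*exp(2*I*pi/3))*conj(1) + 1*(1 + exp(-2*I*pi/3) + exp(2*I*pi/3) + 2*exp(I*pi/3))*conj(1)]
      = (1/6)[(9) + (1 + 2*exp(-I*pi/3) + exp(-2*I*pi/3) + exp(2*I*pi/3)) + (5 + 3*exp(-2*I*pi/3) + exp(2*I*pi/3)) + (1) + (5 + exp(-2*I*pi/3) + 3*exp(2*I*pi/3)) + (1 + exp(-2*I*pi/3) + exp(2*I*pi/3) + 2*exp(I*pi/3))] = 18/6 = 3
  <chi_rho, chi_1> = (1/6)[1*(9)*conj(1) + 1*(1 + 2*exp(-I*pi/3) + exp(-2*I*pi/3) + exp(2*I*pi/3))*conj(exp(I*pi/3)) + 1*(5 + 3*exp(-2*I*pi/3) + exp(2*I*pi/3))*conj(exp(2*I*pi/3)) + 1*(1)*conj(-1) + 1*(5 + exp(-2*I*pi/3) + 3*exp(2*I*pi/3))*conj(exp(-2*I*pi/3)) + 1*(1 + exp(-2*I*pi/3) + exp(2*I*pi/3) + 2*exp(I*pi/3))*conj(exp(-I*pi/3))]
      = (1/6)[(9) + (-1 + 2*exp(-2*I*pi/3) + exp(-I*pi/3) + exp(I*pi/3)) + (1 + 5*exp(-2*I*pi/3) + 3*exp(2*I*pi/3)) + (-1) + (1 + 3*exp(-2*I*pi/3) + 5*exp(2*I*pi/3)) + (-1 + exp(-I*pi/3) + exp(I*pi/3) + 2*exp(2*I*pi/3))] = 0/6 = 0
  <chi_rho, chi_2> = (1/6)[1*(9)*conj(1) + 1*(1 + 2*exp(-I*pi/3) + exp(-2*I*pi/3) + exp(2*I*pi/3))*conj(exp(2*I*pi/3)) + 1*(5 + 3*exp(-2*I*pi/3) + exp(2*I*pi/3))*conj(exp(-2*I*pi/3)) + 1*(1)*conj(1) + 1*(5 + exp(-2*I*pi/3) + 3*exp(2*I*pi/3))*conj(exp(2*I*pi/3)) + 1*(1 + exp(-2*I*pi/3) + exp(2*I*pi/3) + 2*exp(I*pi/3))*conj(exp(-2*I*pi/3))]
      = (1/6)[(9) + (-2) + (3 + exp(-2*I*pi/3) + 5*exp(2*I*pi/3)) + (1) + (3 + 5*exp(-2*I*pi/3) + exp(2*I*pi/3)) + (-2)] = 6/6 = 1
  <chi_rho, chi_3> = (1/6)[1*(9)*conj(1) + 1*(1 + 2*exp(-I*pi/3) + exp(-2*I*pi/3) + exp(2*I*pi/3))*conj(-1) + 1*(5 + 3*exp(-2*I*pi/3) + exp(2*I*pi/3))*conj(1) + 1*(1)*conj(-1) + 1*(5 + exp(-2*I*pi/3) + 3*exp(2*I*pi/3))*conj(1) + 1*(1 + exp(-2*I*pi/3) + exp(2*I*pi/3) + 2*exp(I*pi/3))*conj(-1)]
      = (1/6)[(9) + (-1 - exp(2*I*pi/3) - exp(-2*I*pi/3) - 2*exp(-I*pi/3)) + (5 + 3*exp(-2*I*pi/3) + exp(2*I*pi/3)) + (-1) + (5 + exp(-2*I*pi/3) + 3*exp(2*I*pi/3)) + (-1 - 2*exp(I*pi/3) - exp(2*I*pi/3) - exp(-2*I*pi/3))] = 12/6 = 2
  <chi_rho, chi_4> = (1/6)[1*(9)*conj(1) + 1*(1 + 2*exp(-I*pi/3) + exp(-2*I*pi/3) + exp(2*I*pi/3))*conj(exp(-2*I*pi/3)) + 1*(5 + 3*exp(-2*I*pi/3) + exp(2*I*pi/3))*conj(exp(2*I*pi/3)) + 1*(1)*conj(1) + 1*(5 + exp(-2*I*pi/3) + 3*exp(2*I*pi/3))*conj(exp(-2*I*pi/3)) + 1*(1 + exp(-2*I*pi/3) + exp(2*I*pi/3) + 2*exp(I*pi/3))*conj(exp(2*I*pi/3))]
      = (1/6)[(9) + (1 + exp(-2*I*pi/3) + exp(2*I*pi/3) + 2*exp(I*pi/3)) + (1 + 5*exp(-2*I*pi/3) + 3*exp(2*I*pi/3)) + (1) + (1 + 3*exp(-2*I*pi/3) + 5*exp(2*I*pi/3)) + (1 + 2*exp(-I*pi/3) + exp(-2*I*pi/3) + exp(2*I*pi/3))] = 6/6 = 1
  <chi_rho, chi_5> = (1/6)[1*(9)*conj(1) + 1*(1 + 2*exp(-I*pi/3) + exp(-2*I*pi/3) + exp(2*I*pi/3))*conj(exp(-I*pi/3)) + 1*(5 + 3*exp(-2*I*pi/3) + exp(2*I*pi/3))*conj(exp(-2*I*pi/3)) + 1*(1)*conj(-1) + 1*(5 + exp(-2*I*pi/3) + 3*exp(2*I*pi/3))*conj(exp(2*I*pi/3)) + 1*(1 + exp(-2*I*pi/3) + exp(2*I*pi/3) + 2*exp(I*pi/3))*conj(exp(I*pi/3))]
      = (1/6)[(9) + (2) + (3 + exp(-2*I*pi/3) + 5*exp(2*I*pi/3)) + (-1) + (3 + 5*exp(-2*I*pi/3) + exp(2*I*pi/3)) + (2)] = 12/6 = 2
(Exp terms are combined using exp(i*s)*conj(exp(i*t)) = exp(i*(s-t)), and sums of them are collapsed using the identity that for every m > 1 the m distinct m-th roots of unity sum to 0, e.g. 1 + exp(2*I*pi/3) + exp(-2*I*pi/3) = 0.)
Dimension check: dim(rho) = sum (mult * dim) = 3*1 + 0*1 + 1*1 + 2*1 + 1*1 + 2*1 = 9 = chi_rho(e) = 9.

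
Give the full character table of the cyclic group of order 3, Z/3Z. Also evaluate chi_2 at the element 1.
Character table of Z/3Z (irreps indexed chi_0,...,chi_2 with chi_k(m) = zeta_3^(k*m), zeta_3 = exp(2*pi*i/3)):
  irrep \ class  {0} (size 1)  {1} (size 1)    {2} (size 1)  
  chi_0          1             1               1             
  chi_1          1             exp(2*I*pi/3)   exp(-2*I*pi/3)
  chi_2          1             exp(-2*I*pi/3)  exp(2*I*pi/3) 

Spot check: chi_2(1) = zeta_3^(2*1) = zeta_3^2 = exp(-2*I*pi/3).

Explanation: Z/3Z is abelian, so all 3 irreducible complex representations are 1-dimensional. They are given by chi_k(m) = zeta_3^(k*m) for k = 0,...,2. Row orthogonality: sum_m chi_k(m) conj(chi_l(m)) = 3 * [k = l].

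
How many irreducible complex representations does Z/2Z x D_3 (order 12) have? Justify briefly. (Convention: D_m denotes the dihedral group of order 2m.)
6

Argument: The number of irreducible complex representations of a finite group equals its number of conjugacy classes. For a direct product, #classes(G x H) = #classes(G) * #classes(H). Z/2Z has 2 classes (abelian), D_3 has 3 classes, so 2 * 3 = 6, so Z/2Z x D_3 (order 12) has exactly 6 irreducible complex representations.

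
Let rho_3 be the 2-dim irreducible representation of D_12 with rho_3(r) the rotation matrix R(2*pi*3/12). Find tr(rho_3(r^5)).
chi_{rho_3}(r^5) = 2*cos(2*pi*3*5/12) = 0

Details: rho_3(r^5) is rotation by angle 2*pi*3*5/12, whose trace is 2*cos(2*pi*3*5/12) = 0.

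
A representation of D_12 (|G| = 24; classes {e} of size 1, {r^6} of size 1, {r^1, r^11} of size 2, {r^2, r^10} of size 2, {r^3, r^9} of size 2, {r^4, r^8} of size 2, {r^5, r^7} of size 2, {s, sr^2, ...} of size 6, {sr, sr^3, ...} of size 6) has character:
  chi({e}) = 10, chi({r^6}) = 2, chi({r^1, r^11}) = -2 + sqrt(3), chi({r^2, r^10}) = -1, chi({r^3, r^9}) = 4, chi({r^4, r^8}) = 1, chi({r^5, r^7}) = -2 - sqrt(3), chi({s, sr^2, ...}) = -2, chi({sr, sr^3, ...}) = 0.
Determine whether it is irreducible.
Not irreducible (reducible): <chi, chi> = 8 > 1.

Why: <chi, chi> = (1/|G|) sum_C |C| * |chi(C)|^2 = (1/24)[1*|10|^2 + 1*|2|^2 + 2*|-2 + sqrt(3)|^2 + 2*|-1|^2 + 2*|4|^2 + 2*|1|^2 + 2*|-2 - sqrt(3)|^2 + 6*|-2|^2 + 6*|0|^2]
  = (1/24)[(100) + (4) + (14 - 8*sqrt(3)) + (2) + (32) + (2) + (8*sqrt(3) + 14) + (24) + (0)] = 192/24 = 8.
A character is irreducible iff <chi, chi> = 1, so this representation is reducible.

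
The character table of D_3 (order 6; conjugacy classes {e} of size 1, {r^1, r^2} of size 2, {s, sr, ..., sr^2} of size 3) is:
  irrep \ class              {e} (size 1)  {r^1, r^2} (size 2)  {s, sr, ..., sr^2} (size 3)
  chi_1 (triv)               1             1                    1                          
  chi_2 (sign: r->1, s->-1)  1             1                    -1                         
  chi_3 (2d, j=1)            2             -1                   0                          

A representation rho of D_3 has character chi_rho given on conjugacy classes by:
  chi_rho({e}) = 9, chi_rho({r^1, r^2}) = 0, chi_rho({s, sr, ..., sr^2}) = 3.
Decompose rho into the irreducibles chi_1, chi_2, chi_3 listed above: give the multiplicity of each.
Multiplicities: chi_1: 3, chi_2: 0, chi_3: 3.

Solution. Use <chi_rho, chi> = (1/|G|) sum_C |C| * chi_rho(C) * conj(chi(C)) with |G| = 6 for each irreducible chi in the table:
  <chi_rho, chi_1> = (1/6)[1*(9)*conj(1) + 2*(0)*conj(1) + 3*(3)*conj(1)]
      = (1/6)[(9) + (0) + (9)] = 18/6 = 3
  <chi_rho, chi_2> = (1/6)[1*(9)*conj(1) + 2*(0)*conj(1) + 3*(3)*conj(-1)]
      = (1/6)[(9) + (0) + (-9)] = 0/6 = 0
  <chi_rho, chi_3> = (1/6)[1*(9)*conj(2) + 2*(0)*conj(-1) + 3*(3)*conj(0)]
      = (1/6)[(18) + (0) + (0)] = 18/6 = 3
Dimension check: dim(rho) = sum (mult * dim) = 3*1 + 0*1 + 3*2 = 9 = chi_rho(e) = 9.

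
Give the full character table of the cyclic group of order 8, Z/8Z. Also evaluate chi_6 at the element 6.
Character table of Z/8Z (irreps indexed chi_0,...,chi_7 with chi_k(m) = zeta_8^(k*m), zeta_8 = exp(2*pi*i/8)):
  irrep \ class  {0} (size 1)  {1} (size 1)    {2} (size 1)  {3} (size 1)    {4} (size 1)  {5} (size 1)    {6} (size 1)  {7} (size 1)  
  chi_0          1             1               1             1               1             1               1             1             
  chi_1          1             exp(I*pi/4)     I             exp(3*I*pi/4)   -1            exp(-3*I*pi/4)  -I            exp(-I*pi/4)  
  chi_2          1             I               -1            -I              1             I               -1            -I            
  chi_3          1             exp(3*I*pi/4)   -I            exp(I*pi/4)     -1            exp(-I*pi/4)    I             exp(-3*I*pi/4)
  chi_4          1             -1              1             -1              1             -1              1             -1            
  chi_5          1             exp(-3*I*pi/4)  I             exp(-I*pi/4)    -1            exp(I*pi/4)     -I            exp(3*I*pi/4) 
  chi_6          1             -I              -1            I               1             -I              -1            I             
  chi_7          1             exp(-I*pi/4)    -I            exp(-3*I*pi/4)  -1            exp(3*I*pi/4)   I             exp(I*pi/4)   

Spot check: chi_6(6) = zeta_8^(6*6) = zeta_8^36 = -1.

Argument: Z/8Z is abelian, so all 8 irreducible complex representations are 1-dimensional. They are given by chi_k(m) = zeta_8^(k*m) for k = 0,...,7. Row orthogonality: sum_m chi_k(m) conj(chi_l(m)) = 8 * [k = l].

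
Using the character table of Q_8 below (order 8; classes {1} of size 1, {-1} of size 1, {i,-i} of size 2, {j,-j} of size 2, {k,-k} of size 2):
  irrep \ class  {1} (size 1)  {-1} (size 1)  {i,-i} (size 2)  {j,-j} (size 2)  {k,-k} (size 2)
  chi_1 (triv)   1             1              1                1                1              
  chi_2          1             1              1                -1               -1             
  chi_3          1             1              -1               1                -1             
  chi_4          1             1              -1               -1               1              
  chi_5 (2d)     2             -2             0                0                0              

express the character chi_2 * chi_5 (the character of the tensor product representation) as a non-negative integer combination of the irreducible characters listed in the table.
chi_2 tensor chi_5 = chi_5 (all other irreducibles have multiplicity 0).

Explanation: The character of a tensor product is the pointwise product (chi_2 * chi_5)(C) = chi_2(C) * chi_5(C):
  {1}: (1)*(2), {-1}: (1)*(-2), {i,-i}: (1)*(0), {j,-j}: (-1)*(0), {k,-k}: (-1)*(0)
so (chi_2 * chi_5) takes values
  {1} -> 2, {-1} -> -2, {i,-i} -> 0, {j,-j} -> 0, {k,-k} -> 0.
Now take the inner product of this character with each irreducible chi from the table, <chi_2*chi_5, chi> = (1/8) sum_C |C| (chi_2*chi_5)(C) conj(chi(C)):
  <chi_2*chi_5, chi_1> = (1/8)[1*(2)*conj(1) + 1*(-2)*conj(1) + 2*(0)*conj(1) + 2*(0)*conj(1) + 2*(0)*conj(1)]
      = (1/8)[(2) + (-2) + (0) + (0) + (0)] = 0/8 = 0
  <chi_2*chi_5, chi_2> = (1/8)[1*(2)*conj(1) + 1*(-2)*conj(1) + 2*(0)*conj(1) + 2*(0)*conj(-1) + 2*(0)*conj(-1)]
      = (1/8)[(2) + (-2) + (0) + (0) + (0)] = 0/8 = 0
  <chi_2*chi_5, chi_3> = (1/8)[1*(2)*conj(1) + 1*(-2)*conj(1) + 2*(0)*conj(-1) + 2*(0)*conj(1) + 2*(0)*conj(-1)]
      = (1/8)[(2) + (-2) + (0) + (0) + (0)] = 0/8 = 0
  <chi_2*chi_5, chi_4> = (1/8)[1*(2)*conj(1) + 1*(-2)*conj(1) + 2*(0)*conj(-1) + 2*(0)*conj(-1) + 2*(0)*conj(1)]
      = (1/8)[(2) + (-2) + (0) + (0) + (0)] = 0/8 = 0
  <chi_2*chi_5, chi_5> = (1/8)[1*(2)*conj(2) + 1*(-2)*conj(-2) + 2*(0)*conj(0) + 2*(0)*conj(0) + 2*(0)*conj(0)]
      = (1/8)[(4) + (4) + (0) + (0) + (0)] = 8/8 = 1
Hence the multiplicities are chi_5: 1. Dimension check: dim(chi_2)*dim(chi_5) = 1*2 = 2 and sum (mult * dim) = 1*2 = 2.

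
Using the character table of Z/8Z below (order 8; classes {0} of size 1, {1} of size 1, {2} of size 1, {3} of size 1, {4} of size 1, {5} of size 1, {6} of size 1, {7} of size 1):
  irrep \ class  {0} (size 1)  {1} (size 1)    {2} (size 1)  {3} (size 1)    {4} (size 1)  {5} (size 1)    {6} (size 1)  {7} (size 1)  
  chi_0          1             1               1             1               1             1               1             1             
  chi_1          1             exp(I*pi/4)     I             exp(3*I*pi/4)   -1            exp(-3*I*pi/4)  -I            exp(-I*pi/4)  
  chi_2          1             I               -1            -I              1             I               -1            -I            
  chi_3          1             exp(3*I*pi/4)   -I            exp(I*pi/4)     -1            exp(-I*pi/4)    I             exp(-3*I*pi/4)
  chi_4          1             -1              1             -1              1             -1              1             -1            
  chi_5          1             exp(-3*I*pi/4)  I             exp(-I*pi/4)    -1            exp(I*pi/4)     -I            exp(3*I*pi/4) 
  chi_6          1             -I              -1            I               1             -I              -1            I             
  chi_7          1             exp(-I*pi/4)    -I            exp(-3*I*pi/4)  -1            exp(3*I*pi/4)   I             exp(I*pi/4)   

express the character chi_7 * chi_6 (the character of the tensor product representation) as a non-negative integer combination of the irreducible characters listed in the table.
chi_7 tensor chi_6 = chi_5 (all other irreducibles have multiplicity 0).

Why: The character of a tensor product is the pointwise product (chi_7 * chi_6)(C) = chi_7(C) * chi_6(C):
  {0}: (1)*(1), {1}: (exp(-I*pi/4))*(-I), {2}: (-I)*(-1), {3}: (exp(-3*I*pi/4))*(I), {4}: (-1)*(1), {5}: (exp(3*I*pi/4))*(-I), {6}: (I)*(-1), {7}: (exp(I*pi/4))*(I)
so (chi_7 * chi_6) takes values
  {0} -> 1, {1} -> -exp(I*pi/4), {2} -> I, {3} -> exp(-I*pi/4), {4} -> -1, {5} -> -exp(-3*I*pi/4), {6} -> -I, {7} -> exp(3*I*pi/4).
Now take the inner product of this character with each irreducible chi from the table, <chi_7*chi_6, chi> = (1/8) sum_C |C| (chi_7*chi_6)(C) conj(chi(C)):
  <chi_7*chi_6, chi_0> = (1/8)[1*(1)*conj(1) + 1*(-exp(I*pi/4))*conj(1) + 1*(I)*conj(1) + 1*(exp(-I*pi/4))*conj(1) + 1*(-1)*conj(1) + 1*(-exp(-3*I*pi/4))*conj(1) + 1*(-I)*conj(1) + 1*(exp(3*I*pi/4))*conj(1)]
      = (1/8)[(1) + (-exp(I*pi/4)) + (I) + (exp(-I*pi/4)) + (-1) + (-exp(-3*I*pi/4)) + (-I) + (exp(3*I*pi/4))] = 0/8 = 0
  <chi_7*chi_6, chi_1> = (1/8)[1*(1)*conj(1) + 1*(-exp(I*pi/4))*conj(exp(I*pi/4)) + 1*(I)*conj(I) + 1*(exp(-I*pi/4))*conj(exp(3*I*pi/4)) + 1*(-1)*conj(-1) + 1*(-exp(-3*I*pi/4))*conj(exp(-3*I*pi/4)) + 1*(-I)*conj(-I) + 1*(exp(3*I*pi/4))*conj(exp(-I*pi/4))]
      = (1/8)[(1) + (-1) + (1) + (-1) + (1) + (-1) + (1) + (-1)] = 0/8 = 0
  <chi_7*chi_6, chi_2> = (1/8)[1*(1)*conj(1) + 1*(-exp(I*pi/4))*conj(I) + 1*(I)*conj(-1) + 1*(exp(-I*pi/4))*conj(-I) + 1*(-1)*conj(1) + 1*(-exp(-3*I*pi/4))*conj(I) + 1*(-I)*conj(-1) + 1*(exp(3*I*pi/4))*conj(-I)]
      = (1/8)[(1) + (exp(3*I*pi/4)) + (-I) + (exp(I*pi/4)) + (-1) + (exp(-I*pi/4)) + (I) + (exp(-3*I*pi/4))] = 0/8 = 0
  <chi_7*chi_6, chi_3> = (1/8)[1*(1)*conj(1) + 1*(-exp(I*pi/4))*conj(exp(3*I*pi/4)) + 1*(I)*conj(-I) + 1*(exp(-I*pi/4))*conj(exp(I*pi/4)) + 1*(-1)*conj(-1) + 1*(-exp(-3*I*pi/4))*conj(exp(-I*pi/4)) + 1*(-I)*conj(I) + 1*(exp(3*I*pi/4))*conj(exp(-3*I*pi/4))]
      = (1/8)[(1) + (I) + (-1) + (-I) + (1) + (I) + (-1) + (-I)] = 0/8 = 0
  <chi_7*chi_6, chi_4> = (1/8)[1*(1)*conj(1) + 1*(-exp(I*pi/4))*conj(-1) + 1*(I)*conj(1) + 1*(exp(-I*pi/4))*conj(-1) + 1*(-1)*conj(1) + 1*(-exp(-3*I*pi/4))*conj(-1) + 1*(-I)*conj(1) + 1*(exp(3*I*pi/4))*conj(-1)]
      = (1/8)[(1) + (exp(I*pi/4)) + (I) + (-exp(-I*pi/4)) + (-1) + (exp(-3*I*pi/4)) + (-I) + (-exp(3*I*pi/4))] = 0/8 = 0
  <chi_7*chi_6, chi_5> = (1/8)[1*(1)*conj(1) + 1*(-exp(I*pi/4))*conj(exp(-3*I*pi/4)) + 1*(I)*conj(I) + 1*(exp(-I*pi/4))*conj(exp(-I*pi/4)) + 1*(-1)*conj(-1) + 1*(-exp(-3*I*pi/4))*conj(exp(I*pi/4)) + 1*(-I)*conj(-I) + 1*(exp(3*I*pi/4))*conj(exp(3*I*pi/4))]
      = (1/8)[(1) + (1) + (1) + (1) + (1) + (1) + (1) + (1)] = 8/8 = 1
  <chi_7*chi_6, chi_6> = (1/8)[1*(1)*conj(1) + 1*(-exp(I*pi/4))*conj(-I) + 1*(I)*conj(-1) + 1*(exp(-I*pi/4))*conj(I) + 1*(-1)*conj(1) + 1*(-exp(-3*I*pi/4))*conj(-I) + 1*(-I)*conj(-1) + 1*(exp(3*I*pi/4))*conj(I)]
      = (1/8)[(1) + (-exp(3*I*pi/4)) + (-I) + (-exp(I*pi/4)) + (-1) + (-exp(-I*pi/4)) + (I) + (-exp(-3*I*pi/4))] = 0/8 = 0
  <chi_7*chi_6, chi_7> = (1/8)[1*(1)*conj(1) + 1*(-exp(I*pi/4))*conj(exp(-I*pi/4)) + 1*(I)*conj(-I) + 1*(exp(-I*pi/4))*conj(exp(-3*I*pi/4)) + 1*(-1)*conj(-1) + 1*(-exp(-3*I*pi/4))*conj(exp(3*I*pi/4)) + 1*(-I)*conj(I) + 1*(exp(3*I*pi/4))*conj(exp(I*pi/4))]
      = (1/8)[(1) + (-I) + (-1) + (I) + (1) + (-I) + (-1) + (I)] = 0/8 = 0
(Exp terms are combined using exp(i*s)*conj(exp(i*t)) = exp(i*(s-t)), and sums of them are collapsed using the identity that for every m > 1 the m distinct m-th roots of unity sum to 0, e.g. 1 + exp(2*I*pi/3) + exp(-2*I*pi/3) = 0.)
Hence the multiplicities are chi_5: 1. Dimension check: dim(chi_7)*dim(chi_6) = 1*1 = 1 and sum (mult * dim) = 1*1 = 1.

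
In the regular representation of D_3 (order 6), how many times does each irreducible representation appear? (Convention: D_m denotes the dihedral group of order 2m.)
Each irreducible V_i of dimension d_i appears with multiplicity d_i, i.e. rho_reg = (direct sum over all irreducibles V_i) d_i V_i. The irreducible dimensions for D_3 are 1, 1, 2: 2 irreducibles of dimension 1, each with multiplicity 1; 1 irreducible of dimension 2, with multiplicity 2. Total dimension 2*1*1 + 1*2*2 = 6 = |G|.

Proof sketch: General theorem: in the regular representation of a finite group G, each irreducible appears with multiplicity equal to its dimension. Check: dim(rho_reg) = sum d_i^2 = 1 + 1 + 4 = 6 = |G|.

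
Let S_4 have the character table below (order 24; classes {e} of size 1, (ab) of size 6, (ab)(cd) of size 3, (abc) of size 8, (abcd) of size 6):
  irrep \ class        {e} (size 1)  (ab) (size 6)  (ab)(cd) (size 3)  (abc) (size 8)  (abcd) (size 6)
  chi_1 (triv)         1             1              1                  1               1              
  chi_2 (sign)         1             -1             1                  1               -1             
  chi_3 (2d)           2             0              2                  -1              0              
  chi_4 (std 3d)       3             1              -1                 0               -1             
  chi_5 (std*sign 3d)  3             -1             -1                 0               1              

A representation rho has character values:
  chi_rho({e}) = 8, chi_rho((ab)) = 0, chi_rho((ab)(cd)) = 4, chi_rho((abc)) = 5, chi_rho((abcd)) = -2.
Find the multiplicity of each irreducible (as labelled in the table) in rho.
Multiplicities: chi_1: 2, chi_2: 3, chi_3: 0, chi_4: 1, chi_5: 0.

Reasoning: Use <chi_rho, chi> = (1/|G|) sum_C |C| * chi_rho(C) * conj(chi(C)) with |G| = 24 for each irreducible chi in the table:
  <chi_rho, chi_1> = (1/24)[1*(8)*conj(1) + 6*(0)*conj(1) + 3*(4)*conj(1) + 8*(5)*conj(1) + 6*(-2)*conj(1)]
      = (1/24)[(8) + (0) + (12) + (40) + (-12)] = 48/24 = 2
  <chi_rho, chi_2> = (1/24)[1*(8)*conj(1) + 6*(0)*conj(-1) + 3*(4)*conj(1) + 8*(5)*conj(1) + 6*(-2)*conj(-1)]
      = (1/24)[(8) + (0) + (12) + (40) + (12)] = 72/24 = 3
  <chi_rho, chi_3> = (1/24)[1*(8)*conj(2) + 6*(0)*conj(0) + 3*(4)*conj(2) + 8*(5)*conj(-1) + 6*(-2)*conj(0)]
      = (1/24)[(16) + (0) + (24) + (-40) + (0)] = 0/24 = 0
  <chi_rho, chi_4> = (1/24)[1*(8)*conj(3) + 6*(0)*conj(1) + 3*(4)*conj(-1) + 8*(5)*conj(0) + 6*(-2)*conj(-1)]
      = (1/24)[(24) + (0) + (-12) + (0) + (12)] = 24/24 = 1
  <chi_rho, chi_5> = (1/24)[1*(8)*conj(3) + 6*(0)*conj(-1) + 3*(4)*conj(-1) + 8*(5)*conj(0) + 6*(-2)*conj(1)]
      = (1/24)[(24) + (0) + (-12) + (0) + (-12)] = 0/24 = 0
Dimension check: dim(rho) = sum (mult * dim) = 2*1 + 3*1 + 0*2 + 1*3 + 0*3 = 8 = chi_rho(e) = 8.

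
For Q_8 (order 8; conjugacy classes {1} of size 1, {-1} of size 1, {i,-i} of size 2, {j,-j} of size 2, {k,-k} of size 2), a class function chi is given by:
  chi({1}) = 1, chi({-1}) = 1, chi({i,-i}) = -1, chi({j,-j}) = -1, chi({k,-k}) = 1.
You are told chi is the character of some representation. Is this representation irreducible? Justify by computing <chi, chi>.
Irreducible: <chi, chi> = 1.

Details: <chi, chi> = (1/|G|) sum_C |C| * |chi(C)|^2 = (1/8)[1*|1|^2 + 1*|1|^2 + 2*|-1|^2 + 2*|-1|^2 + 2*|1|^2]
  = (1/8)[(1) + (1) + (2) + (2) + (2)] = 8/8 = 1.
A character is irreducible iff <chi, chi> = 1, so this representation is irreducible.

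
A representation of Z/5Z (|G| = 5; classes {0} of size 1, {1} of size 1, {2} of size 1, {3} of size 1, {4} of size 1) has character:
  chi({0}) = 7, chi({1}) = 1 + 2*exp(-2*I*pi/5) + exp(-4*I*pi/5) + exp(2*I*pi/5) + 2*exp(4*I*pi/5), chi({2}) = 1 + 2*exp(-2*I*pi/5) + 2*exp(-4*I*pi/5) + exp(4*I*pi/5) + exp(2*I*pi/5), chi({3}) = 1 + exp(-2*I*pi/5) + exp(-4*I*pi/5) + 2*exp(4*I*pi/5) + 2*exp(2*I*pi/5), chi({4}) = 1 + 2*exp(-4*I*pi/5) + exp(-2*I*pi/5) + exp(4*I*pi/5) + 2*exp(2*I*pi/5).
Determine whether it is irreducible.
Not irreducible (reducible): <chi, chi> = 11 > 1.

<chi, chi> = (1/|G|) sum_C |C| * |chi(C)|^2 = (1/5)[1*|7|^2 + 1*|1 + 2*exp(-2*I*pi/5) + exp(-4*I*pi/5) + exp(2*I*pi/5) + 2*exp(4*I*pi/5)|^2 + 1*|1 + 2*exp(-2*I*pi/5) + 2*exp(-4*I*pi/5) + exp(4*I*pi/5) + exp(2*I*pi/5)|^2 + 1*|1 + exp(-2*I*pi/5) + exp(-4*I*pi/5) + 2*exp(4*I*pi/5) + 2*exp(2*I*pi/5)|^2 + 1*|1 + 2*exp(-4*I*pi/5) + exp(-2*I*pi/5) + exp(4*I*pi/5) + 2*exp(2*I*pi/5)|^2]
  = (1/5)[(49) + (11 + 9*exp(-2*I*pi/5) + 10*exp(-4*I*pi/5) + 10*exp(4*I*pi/5) + 9*exp(2*I*pi/5)) + (11 + 10*exp(-2*I*pi/5) + 9*exp(-4*I*pi/5) + 9*exp(4*I*pi/5) + 10*exp(2*I*pi/5)) + (11 + 10*exp(-2*I*pi/5) + 9*exp(-4*I*pi/5) + 9*exp(4*I*pi/5) + 10*exp(2*I*pi/5)) + (11 + 9*exp(-2*I*pi/5) + 10*exp(-4*I*pi/5) + 10*exp(4*I*pi/5) + 9*exp(2*I*pi/5))] = 55/5 = 11.
(Exp terms are combined using exp(i*s)*conj(exp(i*t)) = exp(i*(s-t)), and sums of them are collapsed using the identity that for every m > 1 the m distinct m-th roots of unity sum to 0, e.g. 1 + exp(2*I*pi/3) + exp(-2*I*pi/3) = 0.)
A character is irreducible iff <chi, chi> = 1, so this representation is reducible.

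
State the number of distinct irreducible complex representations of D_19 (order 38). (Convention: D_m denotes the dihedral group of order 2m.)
11

Reasoning: The number of irreducible complex representations of a finite group equals its number of conjugacy classes. D_19 has 11 conjugacy classes ((n+3)/2 for n odd), so D_19 (order 38) has exactly 11 irreducible complex representations.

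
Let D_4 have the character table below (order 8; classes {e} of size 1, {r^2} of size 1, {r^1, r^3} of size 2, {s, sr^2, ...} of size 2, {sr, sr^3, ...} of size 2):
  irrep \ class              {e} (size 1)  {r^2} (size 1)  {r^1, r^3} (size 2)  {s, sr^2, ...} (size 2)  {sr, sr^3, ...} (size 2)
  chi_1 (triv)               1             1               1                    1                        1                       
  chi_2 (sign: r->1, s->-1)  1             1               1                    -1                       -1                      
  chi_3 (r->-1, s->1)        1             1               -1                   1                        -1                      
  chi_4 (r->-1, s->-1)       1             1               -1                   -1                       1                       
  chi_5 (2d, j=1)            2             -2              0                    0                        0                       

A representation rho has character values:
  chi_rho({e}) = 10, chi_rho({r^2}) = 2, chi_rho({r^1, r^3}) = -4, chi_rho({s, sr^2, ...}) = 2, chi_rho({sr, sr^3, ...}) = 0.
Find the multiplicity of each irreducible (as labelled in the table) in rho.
Multiplicities: chi_1: 1, chi_2: 0, chi_3: 3, chi_4: 2, chi_5: 2.

Explanation: Use <chi_rho, chi> = (1/|G|) sum_C |C| * chi_rho(C) * conj(chi(C)) with |G| = 8 for each irreducible chi in the table:
  <chi_rho, chi_1> = (1/8)[1*(10)*conj(1) + 1*(2)*conj(1) + 2*(-4)*conj(1) + 2*(2)*conj(1) + 2*(0)*conj(1)]
      = (1/8)[(10) + (2) + (-8) + (4) + (0)] = 8/8 = 1
  <chi_rho, chi_2> = (1/8)[1*(10)*conj(1) + 1*(2)*conj(1) + 2*(-4)*conj(1) + 2*(2)*conj(-1) + 2*(0)*conj(-1)]
      = (1/8)[(10) + (2) + (-8) + (-4) + (0)] = 0/8 = 0
  <chi_rho, chi_3> = (1/8)[1*(10)*conj(1) + 1*(2)*conj(1) + 2*(-4)*conj(-1) + 2*(2)*conj(1) + 2*(0)*conj(-1)]
      = (1/8)[(10) + (2) + (8) + (4) + (0)] = 24/8 = 3
  <chi_rho, chi_4> = (1/8)[1*(10)*conj(1) + 1*(2)*conj(1) + 2*(-4)*conj(-1) + 2*(2)*conj(-1) + 2*(0)*conj(1)]
      = (1/8)[(10) + (2) + (8) + (-4) + (0)] = 16/8 = 2
  <chi_rho, chi_5> = (1/8)[1*(10)*conj(2) + 1*(2)*conj(-2) + 2*(-4)*conj(0) + 2*(2)*conj(0) + 2*(0)*conj(0)]
      = (1/8)[(20) + (-4) + (0) + (0) + (0)] = 16/8 = 2
Dimension check: dim(rho) = sum (mult * dim) = 1*1 + 0*1 + 3*1 + 2*1 + 2*2 = 10 = chi_rho(e) = 10.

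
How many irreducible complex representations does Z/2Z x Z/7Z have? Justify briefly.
14

Explanation: The number of irreducible complex representations of a finite group equals its number of conjugacy classes. Z/2Z x Z/7Z is abelian of order 14, so every element is its own conjugacy class: 14 classes, so Z/2Z x Z/7Z (order 14) has exactly 14 irreducible complex representations.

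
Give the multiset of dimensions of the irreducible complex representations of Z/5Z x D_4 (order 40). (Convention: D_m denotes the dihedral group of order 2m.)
Dimensions: 1, 1, 1, 1, 1, 1, 1, 1, 1, 1, 1, 1, 1, 1, 1, 1, 1, 1, 1, 1, 2, 2, 2, 2, 2

Details: There are 25 irreducibles (= number of conjugacy classes). Their dimensions d_i satisfy sum d_i^2 = |G| = 40: 1 + 1 + 1 + 1 + 1 + 1 + 1 + 1 + 1 + 1 + 1 + 1 + 1 + 1 + 1 + 1 + 1 + 1 + 1 + 1 + 4 + 4 + 4 + 4 + 4 = 40. (For the product with Z/5Z: each of the 5 1-dim characters of Z/5Z tensors with each irrep of D_4, giving 5 copies of each D_4-dimension.)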